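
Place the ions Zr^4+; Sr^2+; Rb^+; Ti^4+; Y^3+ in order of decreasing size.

Rb^+ > Sr^2+ > Y^3+ > Zr^4+ > Ti^4+

Work out protons and electrons: Ti^4+ has 18 e⁻ (Z=22), Zr^4+ has 36 e⁻ (Z=40), Y^3+ has 36 e⁻ (Z=39), Sr^2+ has 36 e⁻ (Z=38), Rb^+ has 36 e⁻ (Z=37). Ti^4+ < Zr^4+ (same group, 1 shell fewer); Zr^4+ < Y^3+ (isoelectronic, higher Z=40 is smaller); Y^3+ < Sr^2+ (both 36 e⁻, Z=39>38); Sr^2+ < Rb^+ (isoelectronic, higher Z=38 is smaller).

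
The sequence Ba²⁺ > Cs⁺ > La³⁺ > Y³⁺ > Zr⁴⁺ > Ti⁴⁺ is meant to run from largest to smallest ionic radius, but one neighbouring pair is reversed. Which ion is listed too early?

Scanning neighbour by neighbour, only Ba²⁺/Cs⁺ violates a trend: Ba²⁺ and Cs⁺ share 54 electrons; the higher nuclear charge on Ba (Z=56) contracts it more, so Ba²⁺ < Cs⁺. That makes Ba²⁺ the one sitting a position early relative to where it belongs.

Ba²⁺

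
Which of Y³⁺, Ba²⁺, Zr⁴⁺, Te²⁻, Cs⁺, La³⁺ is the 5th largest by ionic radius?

Tabulating Z and e⁻: Zr⁴⁺ (Z=40, 36 e⁻), Y³⁺ (Z=39, 36 e⁻), La³⁺ (Z=57, 54 e⁻), Ba²⁺ (Z=56, 54 e⁻), Cs⁺ (Z=55, 54 e⁻), Te²⁻ (Z=52, 54 e⁻). Zr⁴⁺ < Y³⁺ (both 36 e⁻, Z=40>39); Y³⁺ < La³⁺ (same group, 1 shell fewer); La³⁺ < Ba²⁺ (isoelectronic, higher Z=57 is smaller); Ba²⁺ < Cs⁺ (both 54 e⁻, Z=56>55); Cs⁺ < Te²⁻ (isoelectronic, higher Z=55 is smaller).
That gives Zr⁴⁺ < Y³⁺ < La³⁺ < Ba²⁺ < Cs⁺ < Te²⁻. From the largest end, number 5 is Y³⁺.

Y³⁺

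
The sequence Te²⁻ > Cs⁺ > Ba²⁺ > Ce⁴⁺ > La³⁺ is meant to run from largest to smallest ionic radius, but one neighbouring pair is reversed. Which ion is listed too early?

Ce⁴⁺

Compare adjacent ions: Ce⁴⁺ and La³⁺ share 54 electrons; the higher nuclear charge on Ce (Z=58) contracts it more, so Ce⁴⁺ < La³⁺ — yet in this decreasing list Ce⁴⁺ sits before La³⁺. Nothing else is reversed, so Ce⁴⁺ should move one place to the right.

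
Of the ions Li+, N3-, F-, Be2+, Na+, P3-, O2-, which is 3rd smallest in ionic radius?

Electron counts and nuclear charges: Be2+ has 2 e⁻ (Z=4), Li+ has 2 e⁻ (Z=3), Na+ has 10 e⁻ (Z=11), F- has 10 e⁻ (Z=9), O2- has 10 e⁻ (Z=8), N3- has 10 e⁻ (Z=7), P3- has 18 e⁻ (Z=15). Be2+ < Li+ (isoelectronic, higher Z=4 is smaller); Li+ < Na+ (same group, 1 shell fewer); Na+ < F- (both 10 e⁻, Z=11>9); F- < O2- (isoelectronic, higher Z=9 is smaller); O2- < N3- (both 10 e⁻, Z=8>7); N3- < P3- (same group, period 2 vs 3).
Ordering: Be2+ < Li+ < Na+ < F- < O2- < N3- < P3-. The 3rd smallest is Na+.

Na+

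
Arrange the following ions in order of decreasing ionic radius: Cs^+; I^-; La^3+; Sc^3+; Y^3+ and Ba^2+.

I^- > Cs^+ > Ba^2+ > La^3+ > Y^3+ > Sc^3+

Sc^3+: 18 e⁻, Z=21, Y^3+: 36 e⁻, Z=39, La^3+: 54 e⁻, Z=57, Ba^2+: 54 e⁻, Z=56, Cs^+: 54 e⁻, Z=55, I^-: 54 e⁻, Z=53. Sc^3+ < Y^3+ (same group, 1 shell fewer); Y^3+ < La^3+ (same group, period 5 vs 6); La^3+ < Ba^2+ (both 54 e⁻, Z=57>56); Ba^2+ < Cs^+ (both 54 e⁻, Z=56>55); Cs^+ < I^- (isoelectronic, higher Z=55 is smaller).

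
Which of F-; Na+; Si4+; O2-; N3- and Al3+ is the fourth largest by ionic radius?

Na+

All of these have 10 electrons (isoelectronic). With the same electron cloud, the ion with the most protons pulls it in tightest. Nuclear charges: Si4+ (Z=14), Al3+ (Z=13), Na+ (Z=11), F- (Z=9), O2- (Z=8), N3- (Z=7). Highest Z is smallest.
Ordering: Si4+ < Al3+ < Na+ < F- < O2- < N3-. The fourth largest is Na+.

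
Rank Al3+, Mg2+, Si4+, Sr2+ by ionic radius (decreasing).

Sr2+ > Mg2+ > Al3+ > Si4+

Work out protons and electrons: Si4+ (Z=14, 10 e⁻), Al3+ (Z=13, 10 e⁻), Mg2+ (Z=12, 10 e⁻), Sr2+ (Z=38, 36 e⁻). Si4+ < Al3+ (both 10 e⁻, Z=14>13); Al3+ < Mg2+ (isoelectronic, higher Z=13 is smaller); Mg2+ < Sr2+ (same group, 2 shells fewer).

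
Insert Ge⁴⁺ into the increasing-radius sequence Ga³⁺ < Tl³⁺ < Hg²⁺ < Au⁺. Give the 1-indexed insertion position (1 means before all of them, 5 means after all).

Tabulating Z and e⁻: Ge⁴⁺ (Z=32, 28 e⁻), Ga³⁺ (Z=31, 28 e⁻), Tl³⁺ (Z=81, 78 e⁻), Hg²⁺ (Z=80, 78 e⁻), Au⁺ (Z=79, 78 e⁻). Ge⁴⁺ < Ga³⁺ (isoelectronic, higher Z=32 is smaller); Ga³⁺ < Tl³⁺ (same group, 2 shells fewer); Tl³⁺ < Hg²⁺ (isoelectronic, higher Z=81 is smaller); Hg²⁺ < Au⁺ (isoelectronic, higher Z=80 is smaller).
Merged order: Ge⁴⁺ < Ga³⁺ < Tl³⁺ < Hg²⁺ < Au⁺ — Ge⁴⁺ is number 1.

1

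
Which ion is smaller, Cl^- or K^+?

K^+

All of these have 18 electrons (isoelectronic). With the same electron cloud, the ion with the most protons pulls it in tightest. Nuclear charges: K^+ (Z=19), Cl^- (Z=17). Highest Z is smallest.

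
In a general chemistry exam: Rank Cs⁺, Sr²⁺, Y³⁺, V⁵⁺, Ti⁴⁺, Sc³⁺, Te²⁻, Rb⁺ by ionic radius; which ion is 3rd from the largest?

Tabulating Z and e⁻: V⁵⁺ has 18 e⁻ (Z=23), Ti⁴⁺ has 18 e⁻ (Z=22), Sc³⁺ has 18 e⁻ (Z=21), Y³⁺ has 36 e⁻ (Z=39), Sr²⁺ has 36 e⁻ (Z=38), Rb⁺ has 36 e⁻ (Z=37), Cs⁺ has 54 e⁻ (Z=55), Te²⁻ has 54 e⁻ (Z=52). V⁵⁺ < Ti⁴⁺ (both 18 e⁻, Z=23>22); Ti⁴⁺ < Sc³⁺ (both 18 e⁻, Z=22>21); Sc³⁺ < Y³⁺ (same group, period 4 vs 5); Y³⁺ < Sr²⁺ (both 36 e⁻, Z=39>38); Sr²⁺ < Rb⁺ (both 36 e⁻, Z=38>37); Rb⁺ < Cs⁺ (same group, period 5 vs 6); Cs⁺ < Te²⁻ (both 54 e⁻, Z=55>52).
That gives V⁵⁺ < Ti⁴⁺ < Sc³⁺ < Y³⁺ < Sr²⁺ < Rb⁺ < Cs⁺ < Te²⁻. From the largest end, number 3 is Rb⁺.

Rb⁺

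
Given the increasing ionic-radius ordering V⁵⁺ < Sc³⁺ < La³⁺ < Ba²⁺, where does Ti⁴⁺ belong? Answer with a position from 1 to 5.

2

V⁵⁺: 18 e⁻, Z=23, Ti⁴⁺: 18 e⁻, Z=22, Sc³⁺: 18 e⁻, Z=21, La³⁺: 54 e⁻, Z=57, Ba²⁺: 54 e⁻, Z=56. V⁵⁺ < Ti⁴⁺ (isoelectronic, higher Z=23 is smaller); Ti⁴⁺ < Sc³⁺ (isoelectronic, higher Z=22 is smaller); Sc³⁺ < La³⁺ (same group, period 4 vs 6); La³⁺ < Ba²⁺ (isoelectronic, higher Z=57 is smaller).
The complete sequence is V⁵⁺ < Ti⁴⁺ < Sc³⁺ < La³⁺ < Ba²⁺. Ti⁴⁺ sits at position 2.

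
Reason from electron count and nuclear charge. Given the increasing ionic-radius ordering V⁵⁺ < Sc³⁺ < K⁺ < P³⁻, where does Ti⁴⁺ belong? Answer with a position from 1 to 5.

2

These species are isoelectronic with 18 electrons. The only difference is the number of protons: V⁵⁺ (Z=23), Ti⁴⁺ (Z=22), Sc³⁺ (Z=21), K⁺ (Z=19), P³⁻ (Z=15). The strongest nuclear pull (V⁵⁺) gives the smallest ion.
The complete sequence is V⁵⁺ < Ti⁴⁺ < Sc³⁺ < K⁺ < P³⁻. Ti⁴⁺ sits at position 2.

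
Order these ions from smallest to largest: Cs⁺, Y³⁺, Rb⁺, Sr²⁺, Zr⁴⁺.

Zr⁴⁺ < Y³⁺ < Sr²⁺ < Rb⁺ < Cs⁺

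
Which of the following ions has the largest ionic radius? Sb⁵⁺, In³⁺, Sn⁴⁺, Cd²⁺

Cd²⁺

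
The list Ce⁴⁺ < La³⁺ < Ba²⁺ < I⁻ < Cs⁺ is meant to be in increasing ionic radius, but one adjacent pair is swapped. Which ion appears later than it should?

Cs⁺

Scanning neighbour by neighbour, only I⁻/Cs⁺ violates a trend: they are isoelectronic (54 e⁻) and Cs has more protons than I (55 vs 53), making Cs⁺ smaller. That makes Cs⁺ the one sitting a position late relative to where it belongs.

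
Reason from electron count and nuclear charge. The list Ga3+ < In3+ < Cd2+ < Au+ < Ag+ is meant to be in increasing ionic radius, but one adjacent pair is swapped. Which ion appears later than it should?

Ag+

Check each adjacent pair. Au+ and Ag+ are reversed: Ag+ and Au+ are in one column with the same charge; the lighter period-5 ion has one fewer shell and is smaller. No other neighbouring pair contradicts the periodic trends, so Ag+ is the ion listed too late.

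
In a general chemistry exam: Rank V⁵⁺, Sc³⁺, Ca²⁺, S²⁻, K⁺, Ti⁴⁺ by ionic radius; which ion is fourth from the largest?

Sc³⁺

All of these have 18 electrons (isoelectronic). With the same electron cloud, the ion with the most protons pulls it in tightest. Nuclear charges: V⁵⁺ (Z=23), Ti⁴⁺ (Z=22), Sc³⁺ (Z=21), Ca²⁺ (Z=20), K⁺ (Z=19), S²⁻ (Z=16). Highest Z is smallest.
Ordering: V⁵⁺ < Ti⁴⁺ < Sc³⁺ < Ca²⁺ < K⁺ < S²⁻. The fourth largest is Sc³⁺.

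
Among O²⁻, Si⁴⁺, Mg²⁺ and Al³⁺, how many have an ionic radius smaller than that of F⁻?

All of these have 10 electrons (isoelectronic). With the same electron cloud, the ion with the most protons pulls it in tightest. Nuclear charges: Si⁴⁺ (Z=14), Al³⁺ (Z=13), Mg²⁺ (Z=12), F⁻ (Z=9), O²⁻ (Z=8). Highest Z is smallest.
Placing each against F⁻: smaller — Si⁴⁺, Al³⁺, Mg²⁺; larger — O²⁻. So 3 are smaller.

3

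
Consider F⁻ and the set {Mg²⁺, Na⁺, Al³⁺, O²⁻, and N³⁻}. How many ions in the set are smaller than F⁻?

3

Each ion has 10 electrons. The ranking follows nuclear charge in reverse — greater Z gives a smaller radius. Al³⁺ (Z=13), Mg²⁺ (Z=12), Na⁺ (Z=11), F⁻ (Z=9), O²⁻ (Z=8), N³⁻ (Z=7).
Relative to F⁻, the ions that are smaller are Al³⁺, Mg²⁺, Na⁺. That's 3.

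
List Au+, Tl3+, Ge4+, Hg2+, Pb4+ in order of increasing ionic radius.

Ge4+ (Z=32, 28 e⁻), Pb4+ (Z=82, 78 e⁻), Tl3+ (Z=81, 78 e⁻), Hg2+ (Z=80, 78 e⁻), Au+ (Z=79, 78 e⁻). Ge4+ < Pb4+ (same group, 2 shells fewer); Pb4+ < Tl3+ (isoelectronic, higher Z=82 is smaller); Tl3+ < Hg2+ (isoelectronic, higher Z=81 is smaller); Hg2+ < Au+ (isoelectronic, higher Z=80 is smaller).

Ge4+ < Pb4+ < Tl3+ < Hg2+ < Au+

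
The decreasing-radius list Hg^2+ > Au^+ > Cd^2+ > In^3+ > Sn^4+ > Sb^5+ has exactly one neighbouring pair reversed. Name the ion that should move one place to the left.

Compare adjacent ions: Hg^2+ and Au^+ share 78 electrons; the higher nuclear charge on Hg (Z=80) contracts it more, so Hg^2+ < Au^+ — yet in this decreasing list Hg^2+ sits before Au^+. Nothing else is reversed, so Au^+ should move one place to the left.

Au^+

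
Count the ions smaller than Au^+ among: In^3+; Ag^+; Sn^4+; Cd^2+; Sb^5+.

Electron counts and nuclear charges: Sb^5+: 46 e⁻, Z=51, Sn^4+: 46 e⁻, Z=50, In^3+: 46 e⁻, Z=49, Cd^2+: 46 e⁻, Z=48, Ag^+: 46 e⁻, Z=47, Au^+: 78 e⁻, Z=79. Sb^5+ < Sn^4+ (isoelectronic, higher Z=51 is smaller); Sn^4+ < In^3+ (isoelectronic, higher Z=50 is smaller); In^3+ < Cd^2+ (isoelectronic, higher Z=49 is smaller); Cd^2+ < Ag^+ (isoelectronic, higher Z=48 is smaller); Ag^+ < Au^+ (same group, period 5 vs 6).
Overall: Sb^5+ < Sn^4+ < In^3+ < Cd^2+ < Ag^+ < Au^+. Au^+ has 5 below it and 0 above. Count: 5.

5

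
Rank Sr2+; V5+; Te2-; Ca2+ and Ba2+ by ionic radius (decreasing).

Te2- > Ba2+ > Sr2+ > Ca2+ > V5+

V5+ (Z=23, 18 e⁻), Ca2+ (Z=20, 18 e⁻), Sr2+ (Z=38, 36 e⁻), Ba2+ (Z=56, 54 e⁻), Te2- (Z=52, 54 e⁻). V5+ < Ca2+ (both 18 e⁻, Z=23>20); Ca2+ < Sr2+ (same group, 1 shell fewer); Sr2+ < Ba2+ (same group, period 5 vs 6); Ba2+ < Te2- (isoelectronic, higher Z=56 is smaller).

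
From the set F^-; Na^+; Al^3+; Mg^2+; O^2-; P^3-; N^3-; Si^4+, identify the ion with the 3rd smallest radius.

Si^4+: 10 e⁻, Z=14, Al^3+: 10 e⁻, Z=13, Mg^2+: 10 e⁻, Z=12, Na^+: 10 e⁻, Z=11, F^-: 10 e⁻, Z=9, O^2-: 10 e⁻, Z=8, N^3-: 10 e⁻, Z=7, P^3-: 18 e⁻, Z=15. Si^4+ < Al^3+ (both 10 e⁻, Z=14>13); Al^3+ < Mg^2+ (both 10 e⁻, Z=13>12); Mg^2+ < Na^+ (isoelectronic, higher Z=12 is smaller); Na^+ < F^- (isoelectronic, higher Z=11 is smaller); F^- < O^2- (isoelectronic, higher Z=9 is smaller); O^2- < N^3- (isoelectronic, higher Z=8 is smaller); N^3- < P^3- (same group, 1 shell fewer).
Full ascending order: Si^4+ < Al^3+ < Mg^2+ < Na^+ < F^- < O^2- < N^3- < P^3-. Counting from the smallest, position 3 is Mg^2+.

Mg^2+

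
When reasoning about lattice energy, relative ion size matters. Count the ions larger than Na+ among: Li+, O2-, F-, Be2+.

2

First list Z and electron count for each: Be2+ has 2 e⁻ (Z=4), Li+ has 2 e⁻ (Z=3), Na+ has 10 e⁻ (Z=11), F- has 10 e⁻ (Z=9), O2- has 10 e⁻ (Z=8). Be2+ < Li+ (both 2 e⁻, Z=4>3); Li+ < Na+ (same group, 1 shell fewer); Na+ < F- (isoelectronic, higher Z=11 is smaller); F- < O2- (isoelectronic, higher Z=9 is smaller).
Relative to Na+, the ions that are larger are F-, O2-. So 2 are larger.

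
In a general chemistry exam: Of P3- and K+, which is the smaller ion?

K+

These species are isoelectronic with 18 electrons. The only difference is the number of protons: K+ (Z=19), P3- (Z=15). The strongest nuclear pull (K+) gives the smallest ion.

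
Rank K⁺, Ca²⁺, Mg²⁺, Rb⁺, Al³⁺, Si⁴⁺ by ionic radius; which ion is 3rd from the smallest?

First list Z and electron count for each: Si⁴⁺: 10 e⁻, Z=14, Al³⁺: 10 e⁻, Z=13, Mg²⁺: 10 e⁻, Z=12, Ca²⁺: 18 e⁻, Z=20, K⁺: 18 e⁻, Z=19, Rb⁺: 36 e⁻, Z=37. Si⁴⁺ < Al³⁺ (both 10 e⁻, Z=14>13); Al³⁺ < Mg²⁺ (isoelectronic, higher Z=13 is smaller); Mg²⁺ < Ca²⁺ (same group, period 3 vs 4); Ca²⁺ < K⁺ (both 18 e⁻, Z=20>19); K⁺ < Rb⁺ (same group, 1 shell fewer).
That gives Si⁴⁺ < Al³⁺ < Mg²⁺ < Ca²⁺ < K⁺ < Rb⁺. From the smallest end, number 3 is Mg²⁺.

Mg²⁺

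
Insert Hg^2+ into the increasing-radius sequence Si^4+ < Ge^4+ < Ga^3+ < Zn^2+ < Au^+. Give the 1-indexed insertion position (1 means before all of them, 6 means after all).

5

Electron counts and nuclear charges: Si^4+ has 10 e⁻ (Z=14), Ge^4+ has 28 e⁻ (Z=32), Ga^3+ has 28 e⁻ (Z=31), Zn^2+ has 28 e⁻ (Z=30), Hg^2+ has 78 e⁻ (Z=80), Au^+ has 78 e⁻ (Z=79). Si^4+ < Ge^4+ (same group, period 3 vs 4); Ge^4+ < Ga^3+ (both 28 e⁻, Z=32>31); Ga^3+ < Zn^2+ (both 28 e⁻, Z=31>30); Zn^2+ < Hg^2+ (same group, 2 shells fewer); Hg^2+ < Au^+ (isoelectronic, higher Z=80 is smaller).
Putting Hg^2+ in gives Si^4+ < Ge^4+ < Ga^3+ < Zn^2+ < Hg^2+ < Au^+; it lands at slot 5.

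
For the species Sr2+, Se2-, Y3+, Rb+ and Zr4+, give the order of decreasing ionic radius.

Se2- > Rb+ > Sr2+ > Y3+ > Zr4+

All of these have 36 electrons (isoelectronic). With the same electron cloud, the ion with the most protons pulls it in tightest. Nuclear charges: Zr4+ (Z=40), Y3+ (Z=39), Sr2+ (Z=38), Rb+ (Z=37), Se2- (Z=34). Highest Z is smallest.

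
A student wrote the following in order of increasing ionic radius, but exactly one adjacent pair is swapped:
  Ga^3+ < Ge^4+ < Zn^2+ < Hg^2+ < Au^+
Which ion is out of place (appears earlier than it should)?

Compare adjacent ions: Ge^4+ and Ga^3+ share 28 electrons; the higher nuclear charge on Ge (Z=32) contracts it more, so Ge^4+ < Ga^3+ — yet in this increasing list Ga^3+ sits before Ge^4+. Nothing else is reversed, so Ga^3+ should move one place to the right.

Ga^3+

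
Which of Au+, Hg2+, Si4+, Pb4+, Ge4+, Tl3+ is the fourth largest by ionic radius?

Si4+ (Z=14, 10 e⁻), Ge4+ (Z=32, 28 e⁻), Pb4+ (Z=82, 78 e⁻), Tl3+ (Z=81, 78 e⁻), Hg2+ (Z=80, 78 e⁻), Au+ (Z=79, 78 e⁻). Si4+ < Ge4+ (same group, period 3 vs 4); Ge4+ < Pb4+ (same group, 2 shells fewer); Pb4+ < Tl3+ (both 78 e⁻, Z=82>81); Tl3+ < Hg2+ (isoelectronic, higher Z=81 is smaller); Hg2+ < Au+ (isoelectronic, higher Z=80 is smaller).
Full ascending order: Si4+ < Ge4+ < Pb4+ < Tl3+ < Hg2+ < Au+. Counting from the largest, position 4 is Pb4+.

Pb4+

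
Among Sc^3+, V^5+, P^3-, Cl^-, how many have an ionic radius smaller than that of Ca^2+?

Isoelectronic series (18 e⁻ each). Size is set by nuclear charge: more protons means a smaller ion. V^5+ (Z=23), Sc^3+ (Z=21), Ca^2+ (Z=20), Cl^- (Z=17), P^3- (Z=15).
Ordering all of them (including Ca^2+) by radius gives V^5+ < Sc^3+ < Ca^2+ < Cl^- < P^3-. Count: 2.

2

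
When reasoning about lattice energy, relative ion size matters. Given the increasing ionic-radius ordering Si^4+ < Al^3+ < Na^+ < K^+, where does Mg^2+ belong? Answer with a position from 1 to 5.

3

First list Z and electron count for each: Si^4+ has 10 e⁻ (Z=14), Al^3+ has 10 e⁻ (Z=13), Mg^2+ has 10 e⁻ (Z=12), Na^+ has 10 e⁻ (Z=11), K^+ has 18 e⁻ (Z=19). Si^4+ < Al^3+ (both 10 e⁻, Z=14>13); Al^3+ < Mg^2+ (both 10 e⁻, Z=13>12); Mg^2+ < Na^+ (isoelectronic, higher Z=12 is smaller); Na^+ < K^+ (same group, 1 shell fewer).
Putting Mg^2+ in gives Si^4+ < Al^3+ < Mg^2+ < Na^+ < K^+; it lands at slot 3.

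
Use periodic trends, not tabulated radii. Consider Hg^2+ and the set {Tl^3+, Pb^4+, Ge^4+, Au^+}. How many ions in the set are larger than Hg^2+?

1

Tabulating Z and e⁻: Ge^4+: 28 e⁻, Z=32, Pb^4+: 78 e⁻, Z=82, Tl^3+: 78 e⁻, Z=81, Hg^2+: 78 e⁻, Z=80, Au^+: 78 e⁻, Z=79. Ge^4+ < Pb^4+ (same group, period 4 vs 6); Pb^4+ < Tl^3+ (both 78 e⁻, Z=82>81); Tl^3+ < Hg^2+ (isoelectronic, higher Z=81 is smaller); Hg^2+ < Au^+ (both 78 e⁻, Z=80>79).
Relative to Hg^2+, the ions that are larger are Au^+. That's 1.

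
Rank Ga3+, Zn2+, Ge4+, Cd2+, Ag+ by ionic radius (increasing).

Work out protons and electrons: Ge4+: 28 e⁻, Z=32, Ga3+: 28 e⁻, Z=31, Zn2+: 28 e⁻, Z=30, Cd2+: 46 e⁻, Z=48, Ag+: 46 e⁻, Z=47. Ge4+ < Ga3+ (both 28 e⁻, Z=32>31); Ga3+ < Zn2+ (isoelectronic, higher Z=31 is smaller); Zn2+ < Cd2+ (same group, period 4 vs 5); Cd2+ < Ag+ (both 46 e⁻, Z=48>47).

Ge4+ < Ga3+ < Zn2+ < Cd2+ < Ag+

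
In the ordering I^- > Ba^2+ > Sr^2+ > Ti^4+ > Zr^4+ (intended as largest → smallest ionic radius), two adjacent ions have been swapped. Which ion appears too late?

Zr^4+

Scanning neighbour by neighbour, only Ti^4+/Zr^4+ violates a trend: Ti^4+ and Zr^4+ are in one column with the same charge; the lighter period-4 ion has one fewer shell and is smaller. That makes Zr^4+ the one sitting a position late relative to where it belongs.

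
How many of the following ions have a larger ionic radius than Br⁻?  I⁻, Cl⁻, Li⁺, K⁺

1

First list Z and electron count for each: Li⁺ has 2 e⁻ (Z=3), K⁺ has 18 e⁻ (Z=19), Cl⁻ has 18 e⁻ (Z=17), Br⁻ has 36 e⁻ (Z=35), I⁻ has 54 e⁻ (Z=53). Li⁺ < K⁺ (same group, 2 shells fewer); K⁺ < Cl⁻ (both 18 e⁻, Z=19>17); Cl⁻ < Br⁻ (same group, period 3 vs 4); Br⁻ < I⁻ (same group, 1 shell fewer).
Placing each against Br⁻: smaller — Li⁺, K⁺, Cl⁻; larger — I⁻. So 1 is larger.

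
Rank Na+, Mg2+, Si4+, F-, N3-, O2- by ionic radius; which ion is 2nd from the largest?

O2-

Each ion has 10 electrons. The ranking follows nuclear charge in reverse — greater Z gives a smaller radius. Si4+ (Z=14), Mg2+ (Z=12), Na+ (Z=11), F- (Z=9), O2- (Z=8), N3- (Z=7).
So the order is Si4+ < Mg2+ < Na+ < F- < O2- < N3-; the 2nd-largest ion is O2-.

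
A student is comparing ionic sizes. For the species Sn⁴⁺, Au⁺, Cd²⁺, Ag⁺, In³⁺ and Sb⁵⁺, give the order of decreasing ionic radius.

Tabulating Z and e⁻: Sb⁵⁺: 46 e⁻, Z=51, Sn⁴⁺: 46 e⁻, Z=50, In³⁺: 46 e⁻, Z=49, Cd²⁺: 46 e⁻, Z=48, Ag⁺: 46 e⁻, Z=47, Au⁺: 78 e⁻, Z=79. Sb⁵⁺ < Sn⁴⁺ (both 46 e⁻, Z=51>50); Sn⁴⁺ < In³⁺ (isoelectronic, higher Z=50 is smaller); In³⁺ < Cd²⁺ (both 46 e⁻, Z=49>48); Cd²⁺ < Ag⁺ (both 46 e⁻, Z=48>47); Ag⁺ < Au⁺ (same group, period 5 vs 6).

Au⁺ > Ag⁺ > Cd²⁺ > In³⁺ > Sn⁴⁺ > Sb⁵⁺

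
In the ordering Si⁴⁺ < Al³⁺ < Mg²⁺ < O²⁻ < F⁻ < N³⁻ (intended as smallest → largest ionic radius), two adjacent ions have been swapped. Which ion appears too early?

The pair O²⁻, F⁻ is the wrong way round — they are isoelectronic (10 e⁻) and F has more protons than O (9 vs 8), making F⁻ smaller. All other adjacent pairs agree with periodic trends, so O²⁻ is the misplaced ion.

O²⁻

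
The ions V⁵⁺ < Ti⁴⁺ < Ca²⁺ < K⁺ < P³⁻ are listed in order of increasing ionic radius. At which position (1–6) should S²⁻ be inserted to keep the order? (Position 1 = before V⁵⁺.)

5

Each ion has 18 electrons. The ranking follows nuclear charge in reverse — greater Z gives a smaller radius. V⁵⁺ (Z=23), Ti⁴⁺ (Z=22), Ca²⁺ (Z=20), K⁺ (Z=19), S²⁻ (Z=16), P³⁻ (Z=15).
Putting S²⁻ in gives V⁵⁺ < Ti⁴⁺ < Ca²⁺ < K⁺ < S²⁻ < P³⁻; it lands at slot 5.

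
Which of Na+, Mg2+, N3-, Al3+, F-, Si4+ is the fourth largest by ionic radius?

Isoelectronic series (10 e⁻ each). Size is set by nuclear charge: more protons means a smaller ion. Si4+ (Z=14), Al3+ (Z=13), Mg2+ (Z=12), Na+ (Z=11), F- (Z=9), N3- (Z=7).
That gives Si4+ < Al3+ < Mg2+ < Na+ < F- < N3-. From the largest end, number 4 is Mg2+.

Mg2+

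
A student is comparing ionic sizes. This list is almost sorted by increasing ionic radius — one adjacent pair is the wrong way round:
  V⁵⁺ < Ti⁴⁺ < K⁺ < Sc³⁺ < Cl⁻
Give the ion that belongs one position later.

Compare adjacent ions: Sc³⁺ and K⁺ share 18 electrons; the higher nuclear charge on Sc (Z=21) contracts it more, so Sc³⁺ < K⁺ — yet in this increasing list K⁺ sits before Sc³⁺. Nothing else is reversed, so K⁺ should move one place to the right.

K⁺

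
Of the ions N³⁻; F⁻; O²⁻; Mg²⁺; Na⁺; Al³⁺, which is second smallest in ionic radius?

Isoelectronic series (10 e⁻ each). Size is set by nuclear charge: more protons means a smaller ion. Al³⁺ (Z=13), Mg²⁺ (Z=12), Na⁺ (Z=11), F⁻ (Z=9), O²⁻ (Z=8), N³⁻ (Z=7).
Full ascending order: Al³⁺ < Mg²⁺ < Na⁺ < F⁻ < O²⁻ < N³⁻. Counting from the smallest, position 2 is Mg²⁺.

Mg²⁺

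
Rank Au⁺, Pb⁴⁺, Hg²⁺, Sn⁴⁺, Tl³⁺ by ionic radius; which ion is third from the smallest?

Tl³⁺

Tabulating Z and e⁻: Sn⁴⁺ has 46 e⁻ (Z=50), Pb⁴⁺ has 78 e⁻ (Z=82), Tl³⁺ has 78 e⁻ (Z=81), Hg²⁺ has 78 e⁻ (Z=80), Au⁺ has 78 e⁻ (Z=79). Sn⁴⁺ < Pb⁴⁺ (same group, 1 shell fewer); Pb⁴⁺ < Tl³⁺ (isoelectronic, higher Z=82 is smaller); Tl³⁺ < Hg²⁺ (isoelectronic, higher Z=81 is smaller); Hg²⁺ < Au⁺ (isoelectronic, higher Z=80 is smaller).
Ordering: Sn⁴⁺ < Pb⁴⁺ < Tl³⁺ < Hg²⁺ < Au⁺. The third smallest is Tl³⁺.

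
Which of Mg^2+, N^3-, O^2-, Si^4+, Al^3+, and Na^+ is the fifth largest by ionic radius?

Al^3+

Isoelectronic series (10 e⁻ each). Size is set by nuclear charge: more protons means a smaller ion. Si^4+ (Z=14), Al^3+ (Z=13), Mg^2+ (Z=12), Na^+ (Z=11), O^2- (Z=8), N^3- (Z=7).
Full ascending order: Si^4+ < Al^3+ < Mg^2+ < Na^+ < O^2- < N^3-. Counting from the largest, position 5 is Al^3+.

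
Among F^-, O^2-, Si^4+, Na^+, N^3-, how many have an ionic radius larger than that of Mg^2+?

Isoelectronic series (10 e⁻ each). Size is set by nuclear charge: more protons means a smaller ion. Si^4+ (Z=14), Mg^2+ (Z=12), Na^+ (Z=11), F^- (Z=9), O^2- (Z=8), N^3- (Z=7).
Relative to Mg^2+, the ions that are larger are Na^+, F^-, O^2-, N^3-. Count: 4.

4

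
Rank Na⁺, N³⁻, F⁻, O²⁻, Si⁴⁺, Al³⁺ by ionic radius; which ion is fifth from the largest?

Each ion has 10 electrons. The ranking follows nuclear charge in reverse — greater Z gives a smaller radius. Si⁴⁺ (Z=14), Al³⁺ (Z=13), Na⁺ (Z=11), F⁻ (Z=9), O²⁻ (Z=8), N³⁻ (Z=7).
Ordering: Si⁴⁺ < Al³⁺ < Na⁺ < F⁻ < O²⁻ < N³⁻. The fifth largest is Al³⁺.

Al³⁺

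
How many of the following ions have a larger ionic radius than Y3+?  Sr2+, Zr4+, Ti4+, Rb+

2

Electron counts and nuclear charges: Ti4+ has 18 e⁻ (Z=22), Zr4+ has 36 e⁻ (Z=40), Y3+ has 36 e⁻ (Z=39), Sr2+ has 36 e⁻ (Z=38), Rb+ has 36 e⁻ (Z=37). Ti4+ < Zr4+ (same group, period 4 vs 5); Zr4+ < Y3+ (isoelectronic, higher Z=40 is smaller); Y3+ < Sr2+ (both 36 e⁻, Z=39>38); Sr2+ < Rb+ (both 36 e⁻, Z=38>37).
Placing each against Y3+: smaller — Ti4+, Zr4+; larger — Sr2+, Rb+. Count: 2.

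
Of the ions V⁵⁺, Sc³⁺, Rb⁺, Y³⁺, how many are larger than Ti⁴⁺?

3

First list Z and electron count for each: V⁵⁺: 18 e⁻, Z=23, Ti⁴⁺: 18 e⁻, Z=22, Sc³⁺: 18 e⁻, Z=21, Y³⁺: 36 e⁻, Z=39, Rb⁺: 36 e⁻, Z=37. V⁵⁺ < Ti⁴⁺ (both 18 e⁻, Z=23>22); Ti⁴⁺ < Sc³⁺ (isoelectronic, higher Z=22 is smaller); Sc³⁺ < Y³⁺ (same group, period 4 vs 5); Y³⁺ < Rb⁺ (isoelectronic, higher Z=39 is smaller).
Overall: V⁵⁺ < Ti⁴⁺ < Sc³⁺ < Y³⁺ < Rb⁺. Ti⁴⁺ has 1 below it and 3 above. That's 3.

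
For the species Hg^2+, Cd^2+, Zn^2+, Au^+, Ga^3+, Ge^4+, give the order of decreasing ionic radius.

Au^+ > Hg^2+ > Cd^2+ > Zn^2+ > Ga^3+ > Ge^4+

First list Z and electron count for each: Ge^4+ has 28 e⁻ (Z=32), Ga^3+ has 28 e⁻ (Z=31), Zn^2+ has 28 e⁻ (Z=30), Cd^2+ has 46 e⁻ (Z=48), Hg^2+ has 78 e⁻ (Z=80), Au^+ has 78 e⁻ (Z=79). Ge^4+ < Ga^3+ (isoelectronic, higher Z=32 is smaller); Ga^3+ < Zn^2+ (both 28 e⁻, Z=31>30); Zn^2+ < Cd^2+ (same group, period 4 vs 5); Cd^2+ < Hg^2+ (same group, period 5 vs 6); Hg^2+ < Au^+ (isoelectronic, higher Z=80 is smaller).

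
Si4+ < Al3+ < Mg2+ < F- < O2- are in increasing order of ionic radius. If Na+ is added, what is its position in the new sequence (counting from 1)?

Isoelectronic series (10 e⁻ each). Size is set by nuclear charge: more protons means a smaller ion. Si4+ (Z=14), Al3+ (Z=13), Mg2+ (Z=12), Na+ (Z=11), F- (Z=9), O2- (Z=8).
Putting Na+ in gives Si4+ < Al3+ < Mg2+ < Na+ < F- < O2-; it lands at slot 4.

4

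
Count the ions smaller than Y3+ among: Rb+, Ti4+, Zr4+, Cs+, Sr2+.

2

Work out protons and electrons: Ti4+ (Z=22, 18 e⁻), Zr4+ (Z=40, 36 e⁻), Y3+ (Z=39, 36 e⁻), Sr2+ (Z=38, 36 e⁻), Rb+ (Z=37, 36 e⁻), Cs+ (Z=55, 54 e⁻). Ti4+ < Zr4+ (same group, 1 shell fewer); Zr4+ < Y3+ (both 36 e⁻, Z=40>39); Y3+ < Sr2+ (isoelectronic, higher Z=39 is smaller); Sr2+ < Rb+ (both 36 e⁻, Z=38>37); Rb+ < Cs+ (same group, period 5 vs 6).
Relative to Y3+, the ions that are smaller are Ti4+, Zr4+. So 2 are smaller.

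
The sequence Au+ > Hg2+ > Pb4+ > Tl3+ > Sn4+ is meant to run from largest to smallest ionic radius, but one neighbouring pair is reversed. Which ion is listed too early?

Scanning neighbour by neighbour, only Pb4+/Tl3+ violates a trend: both have 78 electrons but Z(Pb)=82 > Z(Tl)=81, so Pb4+ should be the smaller of the two. That makes Pb4+ the one sitting a position early relative to where it belongs.

Pb4+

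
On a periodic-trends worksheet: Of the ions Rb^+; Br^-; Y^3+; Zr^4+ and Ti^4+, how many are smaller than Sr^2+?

3

First list Z and electron count for each: Ti^4+: 18 e⁻, Z=22, Zr^4+: 36 e⁻, Z=40, Y^3+: 36 e⁻, Z=39, Sr^2+: 36 e⁻, Z=38, Rb^+: 36 e⁻, Z=37, Br^-: 36 e⁻, Z=35. Ti^4+ < Zr^4+ (same group, 1 shell fewer); Zr^4+ < Y^3+ (both 36 e⁻, Z=40>39); Y^3+ < Sr^2+ (both 36 e⁻, Z=39>38); Sr^2+ < Rb^+ (both 36 e⁻, Z=38>37); Rb^+ < Br^- (both 36 e⁻, Z=37>35).
Overall: Ti^4+ < Zr^4+ < Y^3+ < Sr^2+ < Rb^+ < Br^-. Sr^2+ has 3 below it and 2 above. That's 3.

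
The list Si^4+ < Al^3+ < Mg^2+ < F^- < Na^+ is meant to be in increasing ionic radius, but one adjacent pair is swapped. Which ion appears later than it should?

Na^+

Scanning neighbour by neighbour, only F^-/Na^+ violates a trend: Na^+ and F^- share 10 electrons; the higher nuclear charge on Na (Z=11) contracts it more, so Na^+ < F^-. That makes Na^+ the one sitting a position late relative to where it belongs.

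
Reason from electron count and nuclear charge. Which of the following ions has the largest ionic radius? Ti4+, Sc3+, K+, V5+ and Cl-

Cl-

Each ion has 18 electrons. The ranking follows nuclear charge in reverse — greater Z gives a smaller radius. V5+ (Z=23), Ti4+ (Z=22), Sc3+ (Z=21), K+ (Z=19), Cl- (Z=17).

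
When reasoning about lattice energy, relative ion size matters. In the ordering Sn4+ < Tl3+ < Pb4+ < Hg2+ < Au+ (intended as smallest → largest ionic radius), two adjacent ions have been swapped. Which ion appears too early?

Tl3+

Scanning neighbour by neighbour, only Tl3+/Pb4+ violates a trend: Pb4+ and Tl3+ share 78 electrons; the higher nuclear charge on Pb (Z=82) contracts it more, so Pb4+ < Tl3+. That makes Tl3+ the one sitting a position early relative to where it belongs.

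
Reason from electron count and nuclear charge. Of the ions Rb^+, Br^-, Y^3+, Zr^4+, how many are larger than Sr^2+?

2

All of these have 36 electrons (isoelectronic). With the same electron cloud, the ion with the most protons pulls it in tightest. Nuclear charges: Zr^4+ (Z=40), Y^3+ (Z=39), Sr^2+ (Z=38), Rb^+ (Z=37), Br^- (Z=35). Highest Z is smallest.
Ordering all of them (including Sr^2+) by radius gives Zr^4+ < Y^3+ < Sr^2+ < Rb^+ < Br^-. So 2 are larger.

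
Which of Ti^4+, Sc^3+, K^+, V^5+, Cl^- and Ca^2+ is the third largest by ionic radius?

Ca^2+

Each ion has 18 electrons. The ranking follows nuclear charge in reverse — greater Z gives a smaller radius. V^5+ (Z=23), Ti^4+ (Z=22), Sc^3+ (Z=21), Ca^2+ (Z=20), K^+ (Z=19), Cl^- (Z=17).
Full ascending order: V^5+ < Ti^4+ < Sc^3+ < Ca^2+ < K^+ < Cl^-. Counting from the largest, position 3 is Ca^2+.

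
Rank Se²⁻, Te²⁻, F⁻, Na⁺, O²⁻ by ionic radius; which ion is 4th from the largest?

First list Z and electron count for each: Na⁺ (Z=11, 10 e⁻), F⁻ (Z=9, 10 e⁻), O²⁻ (Z=8, 10 e⁻), Se²⁻ (Z=34, 36 e⁻), Te²⁻ (Z=52, 54 e⁻). Na⁺ < F⁻ (isoelectronic, higher Z=11 is smaller); F⁻ < O²⁻ (isoelectronic, higher Z=9 is smaller); O²⁻ < Se²⁻ (same group, period 2 vs 4); Se²⁻ < Te²⁻ (same group, 1 shell fewer).
Ordering: Na⁺ < F⁻ < O²⁻ < Se²⁻ < Te²⁻. The 4th largest is F⁻.

F⁻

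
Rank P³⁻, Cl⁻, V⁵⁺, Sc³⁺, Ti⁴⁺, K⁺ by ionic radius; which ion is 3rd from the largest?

K⁺

Isoelectronic series (18 e⁻ each). Size is set by nuclear charge: more protons means a smaller ion. V⁵⁺ (Z=23), Ti⁴⁺ (Z=22), Sc³⁺ (Z=21), K⁺ (Z=19), Cl⁻ (Z=17), P³⁻ (Z=15).
Ordering: V⁵⁺ < Ti⁴⁺ < Sc³⁺ < K⁺ < Cl⁻ < P³⁻. The 3rd largest is K⁺.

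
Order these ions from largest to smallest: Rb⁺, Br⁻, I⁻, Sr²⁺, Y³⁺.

Work out protons and electrons: Y³⁺ has 36 e⁻ (Z=39), Sr²⁺ has 36 e⁻ (Z=38), Rb⁺ has 36 e⁻ (Z=37), Br⁻ has 36 e⁻ (Z=35), I⁻ has 54 e⁻ (Z=53). Y³⁺ < Sr²⁺ (both 36 e⁻, Z=39>38); Sr²⁺ < Rb⁺ (isoelectronic, higher Z=38 is smaller); Rb⁺ < Br⁻ (isoelectronic, higher Z=37 is smaller); Br⁻ < I⁻ (same group, 1 shell fewer).

I⁻ > Br⁻ > Rb⁺ > Sr²⁺ > Y³⁺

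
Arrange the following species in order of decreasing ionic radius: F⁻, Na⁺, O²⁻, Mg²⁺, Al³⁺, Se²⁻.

Se²⁻ > O²⁻ > F⁻ > Na⁺ > Mg²⁺ > Al³⁺

Al³⁺ (Z=13, 10 e⁻), Mg²⁺ (Z=12, 10 e⁻), Na⁺ (Z=11, 10 e⁻), F⁻ (Z=9, 10 e⁻), O²⁻ (Z=8, 10 e⁻), Se²⁻ (Z=34, 36 e⁻). Al³⁺ < Mg²⁺ (isoelectronic, higher Z=13 is smaller); Mg²⁺ < Na⁺ (isoelectronic, higher Z=12 is smaller); Na⁺ < F⁻ (both 10 e⁻, Z=11>9); F⁻ < O²⁻ (isoelectronic, higher Z=9 is smaller); O²⁻ < Se²⁻ (same group, period 2 vs 4).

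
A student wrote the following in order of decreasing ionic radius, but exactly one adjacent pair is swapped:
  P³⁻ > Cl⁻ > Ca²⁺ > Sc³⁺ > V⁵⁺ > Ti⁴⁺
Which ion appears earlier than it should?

V⁵⁺

Scanning neighbour by neighbour, only V⁵⁺/Ti⁴⁺ violates a trend: V⁵⁺ and Ti⁴⁺ share 18 electrons; the higher nuclear charge on V (Z=23) contracts it more, so V⁵⁺ < Ti⁴⁺. That makes V⁵⁺ the one sitting a position early relative to where it belongs.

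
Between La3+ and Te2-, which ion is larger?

Isoelectronic series (54 e⁻ each). Size is set by nuclear charge: more protons means a smaller ion. La3+ (Z=57), Te2- (Z=52).

Te2-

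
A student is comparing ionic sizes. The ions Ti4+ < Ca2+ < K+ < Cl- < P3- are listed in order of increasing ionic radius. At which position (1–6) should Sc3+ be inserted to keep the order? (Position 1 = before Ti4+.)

2

All of these have 18 electrons (isoelectronic). With the same electron cloud, the ion with the most protons pulls it in tightest. Nuclear charges: Ti4+ (Z=22), Sc3+ (Z=21), Ca2+ (Z=20), K+ (Z=19), Cl- (Z=17), P3- (Z=15). Highest Z is smallest.
Merged order: Ti4+ < Sc3+ < Ca2+ < K+ < Cl- < P3- — Sc3+ is number 2.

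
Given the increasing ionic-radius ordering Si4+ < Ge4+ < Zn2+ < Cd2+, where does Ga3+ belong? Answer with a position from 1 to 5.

3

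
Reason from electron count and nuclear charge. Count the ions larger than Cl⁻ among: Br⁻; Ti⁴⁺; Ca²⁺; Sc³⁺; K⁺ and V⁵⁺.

Electron counts and nuclear charges: V⁵⁺ has 18 e⁻ (Z=23), Ti⁴⁺ has 18 e⁻ (Z=22), Sc³⁺ has 18 e⁻ (Z=21), Ca²⁺ has 18 e⁻ (Z=20), K⁺ has 18 e⁻ (Z=19), Cl⁻ has 18 e⁻ (Z=17), Br⁻ has 36 e⁻ (Z=35). V⁵⁺ < Ti⁴⁺ (isoelectronic, higher Z=23 is smaller); Ti⁴⁺ < Sc³⁺ (isoelectronic, higher Z=22 is smaller); Sc³⁺ < Ca²⁺ (both 18 e⁻, Z=21>20); Ca²⁺ < K⁺ (isoelectronic, higher Z=20 is smaller); K⁺ < Cl⁻ (both 18 e⁻, Z=19>17); Cl⁻ < Br⁻ (same group, period 3 vs 4).
Overall: V⁵⁺ < Ti⁴⁺ < Sc³⁺ < Ca²⁺ < K⁺ < Cl⁻ < Br⁻. Cl⁻ has 5 below it and 1 above. Count: 1.

1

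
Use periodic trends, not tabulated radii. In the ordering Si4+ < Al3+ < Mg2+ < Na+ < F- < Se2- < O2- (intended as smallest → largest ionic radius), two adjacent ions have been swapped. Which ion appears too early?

Se2-

Scanning neighbour by neighbour, only Se2-/O2- violates a trend: both in group 16 with the same charge; O2- (period 2) has the smaller radius. That makes Se2- the one sitting a position early relative to where it belongs.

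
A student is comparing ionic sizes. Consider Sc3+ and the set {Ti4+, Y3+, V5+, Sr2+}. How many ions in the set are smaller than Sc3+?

Tabulating Z and e⁻: V5+ has 18 e⁻ (Z=23), Ti4+ has 18 e⁻ (Z=22), Sc3+ has 18 e⁻ (Z=21), Y3+ has 36 e⁻ (Z=39), Sr2+ has 36 e⁻ (Z=38). V5+ < Ti4+ (isoelectronic, higher Z=23 is smaller); Ti4+ < Sc3+ (isoelectronic, higher Z=22 is smaller); Sc3+ < Y3+ (same group, 1 shell fewer); Y3+ < Sr2+ (isoelectronic, higher Z=39 is smaller).
Relative to Sc3+, the ions that are smaller are V5+, Ti4+. So 2 are smaller.

2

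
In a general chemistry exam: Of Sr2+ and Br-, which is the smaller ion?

These species are isoelectronic with 36 electrons. The only difference is the number of protons: Sr2+ (Z=38), Br- (Z=35). The strongest nuclear pull (Sr2+) gives the smallest ion.

Sr2+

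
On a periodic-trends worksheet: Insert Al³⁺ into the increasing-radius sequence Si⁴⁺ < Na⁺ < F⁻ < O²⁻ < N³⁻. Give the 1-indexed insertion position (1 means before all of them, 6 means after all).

Each ion has 10 electrons. The ranking follows nuclear charge in reverse — greater Z gives a smaller radius. Si⁴⁺ (Z=14), Al³⁺ (Z=13), Na⁺ (Z=11), F⁻ (Z=9), O²⁻ (Z=8), N³⁻ (Z=7).
The complete sequence is Si⁴⁺ < Al³⁺ < Na⁺ < F⁻ < O²⁻ < N³⁻. Al³⁺ sits at position 2.

2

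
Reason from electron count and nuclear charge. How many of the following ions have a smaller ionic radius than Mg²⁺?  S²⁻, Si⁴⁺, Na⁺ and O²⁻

1

Si⁴⁺ has 10 e⁻ (Z=14), Mg²⁺ has 10 e⁻ (Z=12), Na⁺ has 10 e⁻ (Z=11), O²⁻ has 10 e⁻ (Z=8), S²⁻ has 18 e⁻ (Z=16). Si⁴⁺ < Mg²⁺ (isoelectronic, higher Z=14 is smaller); Mg²⁺ < Na⁺ (isoelectronic, higher Z=12 is smaller); Na⁺ < O²⁻ (both 10 e⁻, Z=11>8); O²⁻ < S²⁻ (same group, period 2 vs 3).
Relative to Mg²⁺, the ions that are smaller are Si⁴⁺. So 1 is smaller.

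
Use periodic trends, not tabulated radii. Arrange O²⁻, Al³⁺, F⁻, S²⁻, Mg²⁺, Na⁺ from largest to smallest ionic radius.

S²⁻ > O²⁻ > F⁻ > Na⁺ > Mg²⁺ > Al³⁺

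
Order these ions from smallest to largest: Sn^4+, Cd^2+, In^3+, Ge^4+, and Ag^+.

Ge^4+ < Sn^4+ < In^3+ < Cd^2+ < Ag^+

First list Z and electron count for each: Ge^4+: 28 e⁻, Z=32, Sn^4+: 46 e⁻, Z=50, In^3+: 46 e⁻, Z=49, Cd^2+: 46 e⁻, Z=48, Ag^+: 46 e⁻, Z=47. Ge^4+ < Sn^4+ (same group, period 4 vs 5); Sn^4+ < In^3+ (both 46 e⁻, Z=50>49); In^3+ < Cd^2+ (both 46 e⁻, Z=49>48); Cd^2+ < Ag^+ (both 46 e⁻, Z=48>47).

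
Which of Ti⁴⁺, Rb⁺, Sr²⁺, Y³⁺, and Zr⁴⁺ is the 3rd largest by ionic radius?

Electron counts and nuclear charges: Ti⁴⁺: 18 e⁻, Z=22, Zr⁴⁺: 36 e⁻, Z=40, Y³⁺: 36 e⁻, Z=39, Sr²⁺: 36 e⁻, Z=38, Rb⁺: 36 e⁻, Z=37. Ti⁴⁺ < Zr⁴⁺ (same group, 1 shell fewer); Zr⁴⁺ < Y³⁺ (both 36 e⁻, Z=40>39); Y³⁺ < Sr²⁺ (both 36 e⁻, Z=39>38); Sr²⁺ < Rb⁺ (both 36 e⁻, Z=38>37).
So the order is Ti⁴⁺ < Zr⁴⁺ < Y³⁺ < Sr²⁺ < Rb⁺; the 3rd-largest ion is Y³⁺.

Y³⁺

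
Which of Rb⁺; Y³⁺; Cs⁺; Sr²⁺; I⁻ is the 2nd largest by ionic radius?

Cs⁺

Y³⁺ (Z=39, 36 e⁻), Sr²⁺ (Z=38, 36 e⁻), Rb⁺ (Z=37, 36 e⁻), Cs⁺ (Z=55, 54 e⁻), I⁻ (Z=53, 54 e⁻). Y³⁺ < Sr²⁺ (both 36 e⁻, Z=39>38); Sr²⁺ < Rb⁺ (isoelectronic, higher Z=38 is smaller); Rb⁺ < Cs⁺ (same group, 1 shell fewer); Cs⁺ < I⁻ (isoelectronic, higher Z=55 is smaller).
Ordering: Y³⁺ < Sr²⁺ < Rb⁺ < Cs⁺ < I⁻. The 2nd largest is Cs⁺.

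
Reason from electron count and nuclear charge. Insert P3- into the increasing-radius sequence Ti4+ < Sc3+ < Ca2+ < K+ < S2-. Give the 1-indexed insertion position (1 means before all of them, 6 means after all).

6

Isoelectronic series (18 e⁻ each). Size is set by nuclear charge: more protons means a smaller ion. Ti4+ (Z=22), Sc3+ (Z=21), Ca2+ (Z=20), K+ (Z=19), S2- (Z=16), P3- (Z=15).
The complete sequence is Ti4+ < Sc3+ < Ca2+ < K+ < S2- < P3-. P3- sits at position 6.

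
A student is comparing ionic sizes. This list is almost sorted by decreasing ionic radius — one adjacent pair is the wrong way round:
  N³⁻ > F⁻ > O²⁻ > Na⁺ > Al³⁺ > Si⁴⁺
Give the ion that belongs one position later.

F⁻

Scanning neighbour by neighbour, only F⁻/O²⁻ violates a trend: F⁻ and O²⁻ share 10 electrons; the higher nuclear charge on F (Z=9) contracts it more, so F⁻ < O²⁻. That makes F⁻ the one sitting a position early relative to where it belongs.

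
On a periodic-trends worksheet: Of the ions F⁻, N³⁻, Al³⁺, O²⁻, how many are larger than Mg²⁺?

3

Each ion has 10 electrons. The ranking follows nuclear charge in reverse — greater Z gives a smaller radius. Al³⁺ (Z=13), Mg²⁺ (Z=12), F⁻ (Z=9), O²⁻ (Z=8), N³⁻ (Z=7).
Placing each against Mg²⁺: smaller — Al³⁺; larger — F⁻, O²⁻, N³⁻. So 3 are larger.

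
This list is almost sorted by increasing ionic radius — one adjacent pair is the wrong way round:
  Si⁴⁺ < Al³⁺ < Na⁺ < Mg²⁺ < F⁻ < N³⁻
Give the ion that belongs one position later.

The pair Na⁺, Mg²⁺ is the wrong way round — both have 10 electrons but Z(Mg)=12 > Z(Na)=11, so Mg²⁺ should be the smaller of the two. All other adjacent pairs agree with periodic trends, so Na⁺ is the misplaced ion.

Na⁺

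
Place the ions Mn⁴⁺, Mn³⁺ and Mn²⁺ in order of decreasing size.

Mn²⁺ > Mn³⁺ > Mn⁴⁺

For a single element, ionic radius drops as positive charge rises — Mn⁴⁺ < Mn²⁺.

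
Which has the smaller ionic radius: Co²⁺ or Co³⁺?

Co³⁺

Same element, different charge: the more highly charged cation has fewer electrons and a greater effective nuclear charge per electron, making Co³⁺ the smallest.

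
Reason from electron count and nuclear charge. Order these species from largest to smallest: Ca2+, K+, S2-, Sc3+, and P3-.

All of these have 18 electrons (isoelectronic). With the same electron cloud, the ion with the most protons pulls it in tightest. Nuclear charges: Sc3+ (Z=21), Ca2+ (Z=20), K+ (Z=19), S2- (Z=16), P3- (Z=15). Highest Z is smallest.

P3- > S2- > K+ > Ca2+ > Sc3+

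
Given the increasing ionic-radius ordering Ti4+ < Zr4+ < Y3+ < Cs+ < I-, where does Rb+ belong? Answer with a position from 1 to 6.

4

Electron counts and nuclear charges: Ti4+ has 18 e⁻ (Z=22), Zr4+ has 36 e⁻ (Z=40), Y3+ has 36 e⁻ (Z=39), Rb+ has 36 e⁻ (Z=37), Cs+ has 54 e⁻ (Z=55), I- has 54 e⁻ (Z=53). Ti4+ < Zr4+ (same group, period 4 vs 5); Zr4+ < Y3+ (isoelectronic, higher Z=40 is smaller); Y3+ < Rb+ (both 36 e⁻, Z=39>37); Rb+ < Cs+ (same group, 1 shell fewer); Cs+ < I- (both 54 e⁻, Z=55>53).
With Rb+ included the full order is Ti4+ < Zr4+ < Y3+ < Rb+ < Cs+ < I-, so it takes position 4.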